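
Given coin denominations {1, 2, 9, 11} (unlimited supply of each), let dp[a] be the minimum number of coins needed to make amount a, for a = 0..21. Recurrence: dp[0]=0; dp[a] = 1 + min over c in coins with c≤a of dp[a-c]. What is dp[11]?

 a  0  1  2  3  4  5  6  7  8  9 10 11 12 13 14 15 16 17 18 19 20 21
dp  0  1  1  2  2  3  3  4  4  1  2  1  2  2  3  3  4  4  2  3  2  3

1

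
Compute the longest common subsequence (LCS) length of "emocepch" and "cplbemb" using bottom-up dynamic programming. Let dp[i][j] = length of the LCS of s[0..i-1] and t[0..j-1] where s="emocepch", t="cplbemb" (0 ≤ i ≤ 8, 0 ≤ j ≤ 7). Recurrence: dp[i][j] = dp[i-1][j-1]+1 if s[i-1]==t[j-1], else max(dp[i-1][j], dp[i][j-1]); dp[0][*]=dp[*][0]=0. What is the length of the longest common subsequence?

   ''  c  p  l  b  e  m  b
''  0  0  0  0  0  0  0  0
 e  0  0  0  0  0  1  1  1
 m  0  0  0  0  0  1  2  2
 o  0  0  0  0  0  1  2  2
 c  0  1  1  1  1  1  2  2
 e  0  1  1  1  1  2  2  2
 p  0  1  2  2  2  2  2  2
 c  0  1  2  2  2  2  2  2
 h  0  1  2  2  2  2  2  2

2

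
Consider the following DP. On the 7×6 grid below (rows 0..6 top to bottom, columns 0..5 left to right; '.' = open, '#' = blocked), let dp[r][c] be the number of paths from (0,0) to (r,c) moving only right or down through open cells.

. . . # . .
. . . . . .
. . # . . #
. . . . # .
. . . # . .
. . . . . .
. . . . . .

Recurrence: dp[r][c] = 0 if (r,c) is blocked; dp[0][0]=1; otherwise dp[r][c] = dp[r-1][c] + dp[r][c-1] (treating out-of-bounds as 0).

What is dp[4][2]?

9

r\c   0   1   2   3   4   5
  0   1   1   1   0   0   0
  1   1   2   3   3   3   3
  2   1   3   0   3   6   0
  3   1   4   4   7   0   0
  4   1   5   9   0   0   0
  5   1   6  15  15  15  15
  6   1   7  22  37  52  67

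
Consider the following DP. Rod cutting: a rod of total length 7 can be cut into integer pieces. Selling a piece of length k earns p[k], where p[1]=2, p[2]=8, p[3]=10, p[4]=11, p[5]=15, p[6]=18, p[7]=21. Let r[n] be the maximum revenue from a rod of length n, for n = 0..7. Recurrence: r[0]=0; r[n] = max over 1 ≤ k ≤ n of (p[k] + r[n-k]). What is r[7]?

26

   n    0    1    2    3    4    5    6    7
r[n]    0    2    8   10   16   18   24   26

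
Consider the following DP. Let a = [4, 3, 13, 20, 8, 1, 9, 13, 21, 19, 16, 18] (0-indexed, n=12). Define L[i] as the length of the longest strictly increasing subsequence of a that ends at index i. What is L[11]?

   i    0    1    2    3    4    5    6    7    8    9   10   11
a[i]    4    3   13   20    8    1    9   13   21   19   16   18
L[i]    1    1    2    3    2    1    3    4    5    5    5    6

6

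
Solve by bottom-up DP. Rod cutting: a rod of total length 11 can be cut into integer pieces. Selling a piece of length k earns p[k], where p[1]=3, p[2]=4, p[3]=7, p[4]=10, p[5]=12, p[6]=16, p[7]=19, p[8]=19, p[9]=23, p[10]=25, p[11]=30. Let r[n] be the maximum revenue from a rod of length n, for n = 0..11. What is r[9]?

27

   n    0    1    2    3    4    5    6    7    8    9   10   11
r[n]    0    3    6    9   12   15   18   21   24   27   30   33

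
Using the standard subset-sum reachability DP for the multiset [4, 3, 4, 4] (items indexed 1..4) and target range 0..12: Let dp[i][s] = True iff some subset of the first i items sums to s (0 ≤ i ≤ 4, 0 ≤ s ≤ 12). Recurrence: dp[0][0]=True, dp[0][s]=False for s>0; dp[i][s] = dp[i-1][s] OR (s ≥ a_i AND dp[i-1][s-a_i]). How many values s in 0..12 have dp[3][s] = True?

i\s   0   1   2   3   4   5   6   7   8   9  10  11  12
  0   T   F   F   F   F   F   F   F   F   F   F   F   F
  1   T   F   F   F   T   F   F   F   F   F   F   F   F
  2   T   F   F   T   T   F   F   T   F   F   F   F   F
  3   T   F   F   T   T   F   F   T   T   F   F   T   F
  4   T   F   F   T   T   F   F   T   T   F   F   T   T

6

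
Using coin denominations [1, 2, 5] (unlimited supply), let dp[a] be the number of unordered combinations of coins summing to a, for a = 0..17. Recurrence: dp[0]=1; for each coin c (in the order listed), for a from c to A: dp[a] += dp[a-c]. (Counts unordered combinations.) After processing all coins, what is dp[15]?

18

after  coin     0     1     2     3     4     5     6     7     8     9    10    11    12    13    14    15    16    17
          1     1     1     1     1     1     1     1     1     1     1     1     1     1     1     1     1     1     1
          2     1     1     2     2     3     3     4     4     5     5     6     6     7     7     8     8     9     9
          5     1     1     2     2     3     4     5     6     7     8    10    11    13    14    16    18    20    22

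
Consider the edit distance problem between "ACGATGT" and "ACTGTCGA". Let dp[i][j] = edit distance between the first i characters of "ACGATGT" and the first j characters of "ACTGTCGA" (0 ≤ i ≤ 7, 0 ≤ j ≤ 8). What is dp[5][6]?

   ''  A  C  T  G  T  C  G  A
''  0  1  2  3  4  5  6  7  8
 A  1  0  1  2  3  4  5  6  7
 C  2  1  0  1  2  3  4  5  6
 G  3  2  1  1  1  2  3  4  5
 A  4  3  2  2  2  2  3  4  4
 T  5  4  3  2  3  2  3  4  5
 G  6  5  4  3  2  3  3  3  4
 T  7  6  5  4  3  2  3  4  4

3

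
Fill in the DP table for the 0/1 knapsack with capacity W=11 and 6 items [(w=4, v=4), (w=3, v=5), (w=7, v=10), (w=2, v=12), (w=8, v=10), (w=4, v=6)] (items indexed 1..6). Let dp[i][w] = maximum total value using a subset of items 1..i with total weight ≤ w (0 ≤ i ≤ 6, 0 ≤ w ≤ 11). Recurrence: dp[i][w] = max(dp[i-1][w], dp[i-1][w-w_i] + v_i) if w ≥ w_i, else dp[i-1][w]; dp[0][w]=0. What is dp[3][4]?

i\w   0   1   2   3   4   5   6   7   8   9  10  11
  0   0   0   0   0   0   0   0   0   0   0   0   0
  1   0   0   0   0   4   4   4   4   4   4   4   4
  2   0   0   0   5   5   5   5   9   9   9   9   9
  3   0   0   0   5   5   5   5  10  10  10  15  15
  4   0   0  12  12  12  17  17  17  17  22  22  22
  5   0   0  12  12  12  17  17  17  17  22  22  22
  6   0   0  12  12  12  17  18  18  18  23  23  23

5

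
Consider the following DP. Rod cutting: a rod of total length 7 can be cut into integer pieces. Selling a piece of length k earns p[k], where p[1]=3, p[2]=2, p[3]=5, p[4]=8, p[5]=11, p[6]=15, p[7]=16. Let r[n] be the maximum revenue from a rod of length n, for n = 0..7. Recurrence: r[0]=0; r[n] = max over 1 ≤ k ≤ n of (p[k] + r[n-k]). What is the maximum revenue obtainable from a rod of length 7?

21

   n    0    1    2    3    4    5    6    7
r[n]    0    3    6    9   12   15   18   21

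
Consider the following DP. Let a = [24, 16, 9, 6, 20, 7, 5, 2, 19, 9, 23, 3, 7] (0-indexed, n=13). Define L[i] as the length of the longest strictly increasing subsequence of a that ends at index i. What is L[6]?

1

   i    0    1    2    3    4    5    6    7    8    9   10   11   12
a[i]   24   16    9    6   20    7    5    2   19    9   23    3    7
L[i]    1    1    1    1    2    2    1    1    3    3    4    2    3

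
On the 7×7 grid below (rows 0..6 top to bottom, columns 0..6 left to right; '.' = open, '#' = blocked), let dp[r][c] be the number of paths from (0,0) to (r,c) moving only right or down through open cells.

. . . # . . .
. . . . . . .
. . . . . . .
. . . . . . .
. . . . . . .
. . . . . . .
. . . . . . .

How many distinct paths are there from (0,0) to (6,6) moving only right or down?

r\c   0   1   2   3   4   5   6
  0   1   1   1   0   0   0   0
  1   1   2   3   3   3   3   3
  2   1   3   6   9  12  15  18
  3   1   4  10  19  31  46  64
  4   1   5  15  34  65 111 175
  5   1   6  21  55 120 231 406
  6   1   7  28  83 203 434 840

840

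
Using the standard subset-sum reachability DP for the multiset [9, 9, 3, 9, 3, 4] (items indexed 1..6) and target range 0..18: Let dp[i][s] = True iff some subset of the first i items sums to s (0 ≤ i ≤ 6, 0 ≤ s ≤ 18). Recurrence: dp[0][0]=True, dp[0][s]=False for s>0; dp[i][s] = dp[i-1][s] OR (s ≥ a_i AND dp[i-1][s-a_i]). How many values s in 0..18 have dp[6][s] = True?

i\s   0   1   2   3   4   5   6   7   8   9  10  11  12  13  14  15  16  17  18
  0   T   F   F   F   F   F   F   F   F   F   F   F   F   F   F   F   F   F   F
  1   T   F   F   F   F   F   F   F   F   T   F   F   F   F   F   F   F   F   F
  2   T   F   F   F   F   F   F   F   F   T   F   F   F   F   F   F   F   F   T
  3   T   F   F   T   F   F   F   F   F   T   F   F   T   F   F   F   F   F   T
  4   T   F   F   T   F   F   F   F   F   T   F   F   T   F   F   F   F   F   T
  5   T   F   F   T   F   F   T   F   F   T   F   F   T   F   F   T   F   F   T
  6   T   F   F   T   T   F   T   T   F   T   T   F   T   T   F   T   T   F   T

12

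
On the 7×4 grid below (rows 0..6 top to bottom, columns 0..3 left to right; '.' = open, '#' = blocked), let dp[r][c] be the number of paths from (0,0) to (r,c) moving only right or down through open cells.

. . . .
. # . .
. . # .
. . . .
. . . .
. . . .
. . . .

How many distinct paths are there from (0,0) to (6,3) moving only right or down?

r\c   0   1   2   3
  0   1   1   1   1
  1   1   0   1   2
  2   1   1   0   2
  3   1   2   2   4
  4   1   3   5   9
  5   1   4   9  18
  6   1   5  14  32

32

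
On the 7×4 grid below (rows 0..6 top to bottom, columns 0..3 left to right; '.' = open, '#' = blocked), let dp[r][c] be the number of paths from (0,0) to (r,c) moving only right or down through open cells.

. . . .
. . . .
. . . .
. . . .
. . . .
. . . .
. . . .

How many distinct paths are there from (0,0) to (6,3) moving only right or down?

r\c   0   1   2   3
  0   1   1   1   1
  1   1   2   3   4
  2   1   3   6  10
  3   1   4  10  20
  4   1   5  15  35
  5   1   6  21  56
  6   1   7  28  84

84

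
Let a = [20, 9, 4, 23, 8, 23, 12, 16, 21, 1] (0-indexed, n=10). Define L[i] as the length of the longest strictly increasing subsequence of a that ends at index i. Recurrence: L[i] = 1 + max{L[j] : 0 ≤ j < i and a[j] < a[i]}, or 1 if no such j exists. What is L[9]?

   i    0    1    2    3    4    5    6    7    8    9
a[i]   20    9    4   23    8   23   12   16   21    1
L[i]    1    1    1    2    2    3    3    4    5    1

1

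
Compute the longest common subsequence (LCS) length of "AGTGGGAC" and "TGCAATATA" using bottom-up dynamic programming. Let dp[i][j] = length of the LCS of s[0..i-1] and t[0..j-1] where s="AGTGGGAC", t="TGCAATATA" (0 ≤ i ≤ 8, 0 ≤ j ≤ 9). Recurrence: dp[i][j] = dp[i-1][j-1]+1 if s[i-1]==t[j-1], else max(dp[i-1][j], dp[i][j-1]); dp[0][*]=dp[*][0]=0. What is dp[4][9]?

2

   ''  T  G  C  A  A  T  A  T  A
''  0  0  0  0  0  0  0  0  0  0
 A  0  0  0  0  1  1  1  1  1  1
 G  0  0  1  1  1  1  1  1  1  1
 T  0  1  1  1  1  1  2  2  2  2
 G  0  1  2  2  2  2  2  2  2  2
 G  0  1  2  2  2  2  2  2  2  2
 G  0  1  2  2  2  2  2  2  2  2
 A  0  1  2  2  3  3  3  3  3  3
 C  0  1  2  3  3  3  3  3  3  3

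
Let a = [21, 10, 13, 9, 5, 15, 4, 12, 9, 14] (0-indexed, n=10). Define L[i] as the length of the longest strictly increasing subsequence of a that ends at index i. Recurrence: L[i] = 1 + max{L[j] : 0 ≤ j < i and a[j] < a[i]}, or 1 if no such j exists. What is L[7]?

   i    0    1    2    3    4    5    6    7    8    9
a[i]   21   10   13    9    5   15    4   12    9   14
L[i]    1    1    2    1    1    3    1    2    2    3

2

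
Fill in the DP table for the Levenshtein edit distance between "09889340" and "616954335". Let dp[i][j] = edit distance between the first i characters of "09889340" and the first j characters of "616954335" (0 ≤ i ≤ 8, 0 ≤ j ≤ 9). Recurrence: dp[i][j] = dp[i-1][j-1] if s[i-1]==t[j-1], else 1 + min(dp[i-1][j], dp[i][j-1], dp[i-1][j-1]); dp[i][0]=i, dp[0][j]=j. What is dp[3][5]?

   ''  6  1  6  9  5  4  3  3  5
''  0  1  2  3  4  5  6  7  8  9
 0  1  1  2  3  4  5  6  7  8  9
 9  2  2  2  3  3  4  5  6  7  8
 8  3  3  3  3  4  4  5  6  7  8
 8  4  4  4  4  4  5  5  6  7  8
 9  5  5  5  5  4  5  6  6  7  8
 3  6  6  6  6  5  5  6  6  6  7
 4  7  7  7  7  6  6  5  6  7  7
 0  8  8  8  8  7  7  6  6  7  8

4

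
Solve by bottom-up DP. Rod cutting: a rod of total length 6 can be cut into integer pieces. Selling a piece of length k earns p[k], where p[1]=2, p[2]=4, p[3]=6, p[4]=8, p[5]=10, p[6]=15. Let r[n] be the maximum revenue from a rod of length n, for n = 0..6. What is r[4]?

8

   n    0    1    2    3    4    5    6
r[n]    0    2    4    6    8   10   15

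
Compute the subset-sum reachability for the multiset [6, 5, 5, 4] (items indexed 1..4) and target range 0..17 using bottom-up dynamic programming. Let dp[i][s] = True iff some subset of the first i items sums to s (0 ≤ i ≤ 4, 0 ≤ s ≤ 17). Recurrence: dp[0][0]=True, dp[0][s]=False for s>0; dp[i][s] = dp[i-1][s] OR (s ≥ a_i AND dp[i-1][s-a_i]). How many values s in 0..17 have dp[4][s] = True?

10

i\s   0   1   2   3   4   5   6   7   8   9  10  11  12  13  14  15  16  17
  0   T   F   F   F   F   F   F   F   F   F   F   F   F   F   F   F   F   F
  1   T   F   F   F   F   F   T   F   F   F   F   F   F   F   F   F   F   F
  2   T   F   F   F   F   T   T   F   F   F   F   T   F   F   F   F   F   F
  3   T   F   F   F   F   T   T   F   F   F   T   T   F   F   F   F   T   F
  4   T   F   F   F   T   T   T   F   F   T   T   T   F   F   T   T   T   F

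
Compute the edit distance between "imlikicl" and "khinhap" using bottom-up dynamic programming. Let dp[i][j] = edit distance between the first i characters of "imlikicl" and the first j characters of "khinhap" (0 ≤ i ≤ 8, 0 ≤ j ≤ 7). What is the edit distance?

7

   ''  k  h  i  n  h  a  p
''  0  1  2  3  4  5  6  7
 i  1  1  2  2  3  4  5  6
 m  2  2  2  3  3  4  5  6
 l  3  3  3  3  4  4  5  6
 i  4  4  4  3  4  5  5  6
 k  5  4  5  4  4  5  6  6
 i  6  5  5  5  5  5  6  7
 c  7  6  6  6  6  6  6  7
 l  8  7  7  7  7  7  7  7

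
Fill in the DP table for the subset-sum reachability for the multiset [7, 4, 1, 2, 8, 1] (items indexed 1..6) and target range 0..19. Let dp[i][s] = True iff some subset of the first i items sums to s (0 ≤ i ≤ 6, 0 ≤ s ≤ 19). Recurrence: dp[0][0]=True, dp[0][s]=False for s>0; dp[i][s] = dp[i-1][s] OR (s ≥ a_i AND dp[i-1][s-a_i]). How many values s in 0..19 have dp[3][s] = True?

i\s   0   1   2   3   4   5   6   7   8   9  10  11  12  13  14  15  16  17  18  19
  0   T   F   F   F   F   F   F   F   F   F   F   F   F   F   F   F   F   F   F   F
  1   T   F   F   F   F   F   F   T   F   F   F   F   F   F   F   F   F   F   F   F
  2   T   F   F   F   T   F   F   T   F   F   F   T   F   F   F   F   F   F   F   F
  3   T   T   F   F   T   T   F   T   T   F   F   T   T   F   F   F   F   F   F   F
  4   T   T   T   T   T   T   T   T   T   T   T   T   T   T   T   F   F   F   F   F
  5   T   T   T   T   T   T   T   T   T   T   T   T   T   T   T   T   T   T   T   T
  6   T   T   T   T   T   T   T   T   T   T   T   T   T   T   T   T   T   T   T   T

8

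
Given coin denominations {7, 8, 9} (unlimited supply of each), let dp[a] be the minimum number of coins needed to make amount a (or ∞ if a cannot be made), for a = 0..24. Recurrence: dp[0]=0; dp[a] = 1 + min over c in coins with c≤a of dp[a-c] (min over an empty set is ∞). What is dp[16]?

2

 a  0  1  2  3  4  5  6  7  8  9 10 11 12 13 14 15 16 17 18 19 20 21 22 23 24
dp  0  -  -  -  -  -  -  1  1  1  -  -  -  -  2  2  2  2  2  -  -  3  3  3  3
(- denotes ∞ / unreachable)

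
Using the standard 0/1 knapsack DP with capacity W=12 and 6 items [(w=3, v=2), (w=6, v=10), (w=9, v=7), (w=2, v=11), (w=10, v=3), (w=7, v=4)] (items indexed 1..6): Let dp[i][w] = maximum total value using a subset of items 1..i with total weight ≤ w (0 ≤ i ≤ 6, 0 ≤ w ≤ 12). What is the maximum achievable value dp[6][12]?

23

i\w   0   1   2   3   4   5   6   7   8   9  10  11  12
  0   0   0   0   0   0   0   0   0   0   0   0   0   0
  1   0   0   0   2   2   2   2   2   2   2   2   2   2
  2   0   0   0   2   2   2  10  10  10  12  12  12  12
  3   0   0   0   2   2   2  10  10  10  12  12  12  12
  4   0   0  11  11  11  13  13  13  21  21  21  23  23
  5   0   0  11  11  11  13  13  13  21  21  21  23  23
  6   0   0  11  11  11  13  13  13  21  21  21  23  23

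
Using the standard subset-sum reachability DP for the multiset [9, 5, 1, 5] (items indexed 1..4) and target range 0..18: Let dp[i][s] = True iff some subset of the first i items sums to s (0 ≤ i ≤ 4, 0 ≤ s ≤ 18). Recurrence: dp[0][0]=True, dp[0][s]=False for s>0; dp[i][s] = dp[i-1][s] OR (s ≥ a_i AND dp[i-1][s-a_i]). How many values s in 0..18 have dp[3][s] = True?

8

i\s   0   1   2   3   4   5   6   7   8   9  10  11  12  13  14  15  16  17  18
  0   T   F   F   F   F   F   F   F   F   F   F   F   F   F   F   F   F   F   F
  1   T   F   F   F   F   F   F   F   F   T   F   F   F   F   F   F   F   F   F
  2   T   F   F   F   F   T   F   F   F   T   F   F   F   F   T   F   F   F   F
  3   T   T   F   F   F   T   T   F   F   T   T   F   F   F   T   T   F   F   F
  4   T   T   F   F   F   T   T   F   F   T   T   T   F   F   T   T   F   F   F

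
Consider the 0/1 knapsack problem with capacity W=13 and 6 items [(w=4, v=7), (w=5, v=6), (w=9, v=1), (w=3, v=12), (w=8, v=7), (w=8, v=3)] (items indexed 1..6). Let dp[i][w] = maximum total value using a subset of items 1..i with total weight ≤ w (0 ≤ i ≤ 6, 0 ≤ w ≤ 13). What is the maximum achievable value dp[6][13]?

25

i\w   0   1   2   3   4   5   6   7   8   9  10  11  12  13
  0   0   0   0   0   0   0   0   0   0   0   0   0   0   0
  1   0   0   0   0   7   7   7   7   7   7   7   7   7   7
  2   0   0   0   0   7   7   7   7   7  13  13  13  13  13
  3   0   0   0   0   7   7   7   7   7  13  13  13  13  13
  4   0   0   0  12  12  12  12  19  19  19  19  19  25  25
  5   0   0   0  12  12  12  12  19  19  19  19  19  25  25
  6   0   0   0  12  12  12  12  19  19  19  19  19  25  25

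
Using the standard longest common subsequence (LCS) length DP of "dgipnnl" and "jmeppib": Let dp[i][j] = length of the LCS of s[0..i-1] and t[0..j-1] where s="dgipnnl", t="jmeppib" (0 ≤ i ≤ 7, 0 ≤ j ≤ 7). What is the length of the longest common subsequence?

1

   ''  j  m  e  p  p  i  b
''  0  0  0  0  0  0  0  0
 d  0  0  0  0  0  0  0  0
 g  0  0  0  0  0  0  0  0
 i  0  0  0  0  0  0  1  1
 p  0  0  0  0  1  1  1  1
 n  0  0  0  0  1  1  1  1
 n  0  0  0  0  1  1  1  1
 l  0  0  0  0  1  1  1  1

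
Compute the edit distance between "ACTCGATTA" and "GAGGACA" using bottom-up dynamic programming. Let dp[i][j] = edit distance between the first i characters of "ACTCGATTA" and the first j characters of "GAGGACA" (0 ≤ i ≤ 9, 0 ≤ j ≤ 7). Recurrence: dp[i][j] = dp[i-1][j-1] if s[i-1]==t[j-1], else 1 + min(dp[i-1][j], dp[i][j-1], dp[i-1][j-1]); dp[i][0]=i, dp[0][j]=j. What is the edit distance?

6

   ''  G  A  G  G  A  C  A
''  0  1  2  3  4  5  6  7
 A  1  1  1  2  3  4  5  6
 C  2  2  2  2  3  4  4  5
 T  3  3  3  3  3  4  5  5
 C  4  4  4  4  4  4  4  5
 G  5  4  5  4  4  5  5  5
 A  6  5  4  5  5  4  5  5
 T  7  6  5  5  6  5  5  6
 T  8  7  6  6  6  6  6  6
 A  9  8  7  7  7  6  7  6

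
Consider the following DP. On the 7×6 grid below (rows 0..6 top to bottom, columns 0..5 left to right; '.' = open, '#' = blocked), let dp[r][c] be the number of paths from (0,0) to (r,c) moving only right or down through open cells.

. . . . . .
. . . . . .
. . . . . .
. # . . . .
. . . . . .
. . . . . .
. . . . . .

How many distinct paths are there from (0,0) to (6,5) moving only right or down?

r\c   0   1   2   3   4   5
  0   1   1   1   1   1   1
  1   1   2   3   4   5   6
  2   1   3   6  10  15  21
  3   1   0   6  16  31  52
  4   1   1   7  23  54 106
  5   1   2   9  32  86 192
  6   1   3  12  44 130 322

322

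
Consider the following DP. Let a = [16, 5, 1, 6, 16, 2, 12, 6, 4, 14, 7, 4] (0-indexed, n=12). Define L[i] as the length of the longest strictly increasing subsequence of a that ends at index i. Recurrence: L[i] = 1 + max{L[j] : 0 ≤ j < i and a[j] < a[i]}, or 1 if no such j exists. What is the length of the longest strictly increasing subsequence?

   i    0    1    2    3    4    5    6    7    8    9   10   11
a[i]   16    5    1    6   16    2   12    6    4   14    7    4
L[i]    1    1    1    2    3    2    3    3    3    4    4    3

4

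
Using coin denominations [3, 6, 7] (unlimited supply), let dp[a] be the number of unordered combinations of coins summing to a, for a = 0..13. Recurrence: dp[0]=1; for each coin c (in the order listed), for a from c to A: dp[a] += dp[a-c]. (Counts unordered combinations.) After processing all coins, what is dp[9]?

after  coin     0     1     2     3     4     5     6     7     8     9    10    11    12    13
          3     1     0     0     1     0     0     1     0     0     1     0     0     1     0
          6     1     0     0     1     0     0     2     0     0     2     0     0     3     0
          7     1     0     0     1     0     0     2     1     0     2     1     0     3     2

2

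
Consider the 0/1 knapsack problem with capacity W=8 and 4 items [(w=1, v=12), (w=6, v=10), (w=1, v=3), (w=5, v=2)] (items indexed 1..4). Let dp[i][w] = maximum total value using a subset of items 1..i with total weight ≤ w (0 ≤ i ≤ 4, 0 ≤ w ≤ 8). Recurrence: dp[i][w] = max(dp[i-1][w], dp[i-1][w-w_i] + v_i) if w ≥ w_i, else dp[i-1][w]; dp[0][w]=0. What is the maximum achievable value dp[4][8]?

i\w   0   1   2   3   4   5   6   7   8
  0   0   0   0   0   0   0   0   0   0
  1   0  12  12  12  12  12  12  12  12
  2   0  12  12  12  12  12  12  22  22
  3   0  12  15  15  15  15  15  22  25
  4   0  12  15  15  15  15  15  22  25

25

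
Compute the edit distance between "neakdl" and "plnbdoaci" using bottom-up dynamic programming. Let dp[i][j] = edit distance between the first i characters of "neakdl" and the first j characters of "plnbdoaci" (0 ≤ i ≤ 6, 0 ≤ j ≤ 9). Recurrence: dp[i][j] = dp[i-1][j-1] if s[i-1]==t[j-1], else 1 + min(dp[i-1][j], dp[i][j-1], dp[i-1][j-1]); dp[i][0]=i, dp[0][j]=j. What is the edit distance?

8

   ''  p  l  n  b  d  o  a  c  i
''  0  1  2  3  4  5  6  7  8  9
 n  1  1  2  2  3  4  5  6  7  8
 e  2  2  2  3  3  4  5  6  7  8
 a  3  3  3  3  4  4  5  5  6  7
 k  4  4  4  4  4  5  5  6  6  7
 d  5  5  5  5  5  4  5  6  7  7
 l  6  6  5  6  6  5  5  6  7  8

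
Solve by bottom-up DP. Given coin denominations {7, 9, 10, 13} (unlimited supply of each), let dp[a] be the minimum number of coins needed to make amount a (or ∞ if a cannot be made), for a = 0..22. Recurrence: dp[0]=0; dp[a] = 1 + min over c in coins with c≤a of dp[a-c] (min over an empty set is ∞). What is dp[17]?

 a  0  1  2  3  4  5  6  7  8  9 10 11 12 13 14 15 16 17 18 19 20 21 22
dp  0  -  -  -  -  -  -  1  -  1  1  -  -  1  2  -  2  2  2  2  2  3  2
(- denotes ∞ / unreachable)

2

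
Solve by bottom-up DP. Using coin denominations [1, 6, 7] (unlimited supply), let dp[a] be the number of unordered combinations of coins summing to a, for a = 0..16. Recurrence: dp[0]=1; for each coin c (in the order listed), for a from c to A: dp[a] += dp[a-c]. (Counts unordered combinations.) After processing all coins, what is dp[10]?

after  coin     0     1     2     3     4     5     6     7     8     9    10    11    12    13    14    15    16
          1     1     1     1     1     1     1     1     1     1     1     1     1     1     1     1     1     1
          6     1     1     1     1     1     1     2     2     2     2     2     2     3     3     3     3     3
          7     1     1     1     1     1     1     2     3     3     3     3     3     4     5     6     6     6

3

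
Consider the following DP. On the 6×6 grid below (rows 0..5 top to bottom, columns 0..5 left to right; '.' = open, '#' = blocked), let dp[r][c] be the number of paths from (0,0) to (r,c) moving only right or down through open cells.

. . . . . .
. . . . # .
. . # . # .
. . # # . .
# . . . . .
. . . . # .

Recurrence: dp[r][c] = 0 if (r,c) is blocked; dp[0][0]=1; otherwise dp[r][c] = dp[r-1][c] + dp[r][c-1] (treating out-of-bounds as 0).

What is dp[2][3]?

4

r\c   0   1   2   3   4   5
  0   1   1   1   1   1   1
  1   1   2   3   4   0   1
  2   1   3   0   4   0   1
  3   1   4   0   0   0   1
  4   0   4   4   4   4   5
  5   0   4   8  12   0   5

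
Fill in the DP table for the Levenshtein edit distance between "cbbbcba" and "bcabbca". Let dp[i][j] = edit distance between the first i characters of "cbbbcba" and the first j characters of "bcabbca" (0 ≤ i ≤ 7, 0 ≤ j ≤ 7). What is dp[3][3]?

3

   ''  b  c  a  b  b  c  a
''  0  1  2  3  4  5  6  7
 c  1  1  1  2  3  4  5  6
 b  2  1  2  2  2  3  4  5
 b  3  2  2  3  2  2  3  4
 b  4  3  3  3  3  2  3  4
 c  5  4  3  4  4  3  2  3
 b  6  5  4  4  4  4  3  3
 a  7  6  5  4  5  5  4  3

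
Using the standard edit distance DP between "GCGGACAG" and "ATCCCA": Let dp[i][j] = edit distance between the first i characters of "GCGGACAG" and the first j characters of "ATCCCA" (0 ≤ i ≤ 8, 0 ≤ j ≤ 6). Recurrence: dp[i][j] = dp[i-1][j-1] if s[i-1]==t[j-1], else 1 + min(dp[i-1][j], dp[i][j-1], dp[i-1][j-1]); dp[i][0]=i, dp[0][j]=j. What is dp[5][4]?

5

   ''  A  T  C  C  C  A
''  0  1  2  3  4  5  6
 G  1  1  2  3  4  5  6
 C  2  2  2  2  3  4  5
 G  3  3  3  3  3  4  5
 G  4  4  4  4  4  4  5
 A  5  4  5  5  5  5  4
 C  6  5  5  5  5  5  5
 A  7  6  6  6  6  6  5
 G  8  7  7  7  7  7  6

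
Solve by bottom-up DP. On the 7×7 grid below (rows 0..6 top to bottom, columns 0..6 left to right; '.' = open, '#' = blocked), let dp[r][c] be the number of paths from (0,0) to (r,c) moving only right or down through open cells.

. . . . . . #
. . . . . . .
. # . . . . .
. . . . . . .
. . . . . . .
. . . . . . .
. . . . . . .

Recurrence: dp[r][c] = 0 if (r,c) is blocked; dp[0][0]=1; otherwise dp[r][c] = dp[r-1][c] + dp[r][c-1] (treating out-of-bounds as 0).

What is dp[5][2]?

r\c   0   1   2   3   4   5   6
  0   1   1   1   1   1   1   0
  1   1   2   3   4   5   6   6
  2   1   0   3   7  12  18  24
  3   1   1   4  11  23  41  65
  4   1   2   6  17  40  81 146
  5   1   3   9  26  66 147 293
  6   1   4  13  39 105 252 545

9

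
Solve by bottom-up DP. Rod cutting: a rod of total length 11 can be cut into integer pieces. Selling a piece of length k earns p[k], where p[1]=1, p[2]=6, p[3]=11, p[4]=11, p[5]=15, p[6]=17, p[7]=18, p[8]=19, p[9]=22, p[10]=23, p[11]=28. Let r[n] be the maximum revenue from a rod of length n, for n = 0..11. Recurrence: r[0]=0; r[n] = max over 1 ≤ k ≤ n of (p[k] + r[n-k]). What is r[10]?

34

   n    0    1    2    3    4    5    6    7    8    9   10   11
r[n]    0    1    6   11   12   17   22   23   28   33   34   39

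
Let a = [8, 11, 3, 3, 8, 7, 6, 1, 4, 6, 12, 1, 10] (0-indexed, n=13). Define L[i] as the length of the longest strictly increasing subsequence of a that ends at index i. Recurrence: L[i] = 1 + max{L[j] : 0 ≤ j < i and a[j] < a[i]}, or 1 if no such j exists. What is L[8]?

2

   i    0    1    2    3    4    5    6    7    8    9   10   11   12
a[i]    8   11    3    3    8    7    6    1    4    6   12    1   10
L[i]    1    2    1    1    2    2    2    1    2    3    4    1    4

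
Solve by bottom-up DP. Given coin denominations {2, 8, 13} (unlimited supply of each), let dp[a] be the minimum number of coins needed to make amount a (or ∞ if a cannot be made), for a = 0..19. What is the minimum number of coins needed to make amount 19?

4

 a  0  1  2  3  4  5  6  7  8  9 10 11 12 13 14 15 16 17 18 19
dp  0  -  1  -  2  -  3  -  1  -  2  -  3  1  4  2  2  3  3  4
(- denotes ∞ / unreachable)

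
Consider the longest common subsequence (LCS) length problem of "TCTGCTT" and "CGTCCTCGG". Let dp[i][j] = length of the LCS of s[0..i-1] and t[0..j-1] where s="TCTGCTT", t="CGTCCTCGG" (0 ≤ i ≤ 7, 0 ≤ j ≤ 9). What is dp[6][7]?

   ''  C  G  T  C  C  T  C  G  G
''  0  0  0  0  0  0  0  0  0  0
 T  0  0  0  1  1  1  1  1  1  1
 C  0  1  1  1  2  2  2  2  2  2
 T  0  1  1  2  2  2  3  3  3  3
 G  0  1  2  2  2  2  3  3  4  4
 C  0  1  2  2  3  3  3  4  4  4
 T  0  1  2  3  3  3  4  4  4  4
 T  0  1  2  3  3  3  4  4  4  4

4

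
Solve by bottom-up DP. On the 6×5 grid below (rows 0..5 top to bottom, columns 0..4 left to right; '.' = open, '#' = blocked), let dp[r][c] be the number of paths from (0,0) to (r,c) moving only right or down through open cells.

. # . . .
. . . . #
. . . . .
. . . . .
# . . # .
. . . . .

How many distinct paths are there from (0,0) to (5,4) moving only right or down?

26

r\c   0   1   2   3   4
  0   1   0   0   0   0
  1   1   1   1   1   0
  2   1   2   3   4   4
  3   1   3   6  10  14
  4   0   3   9   0  14
  5   0   3  12  12  26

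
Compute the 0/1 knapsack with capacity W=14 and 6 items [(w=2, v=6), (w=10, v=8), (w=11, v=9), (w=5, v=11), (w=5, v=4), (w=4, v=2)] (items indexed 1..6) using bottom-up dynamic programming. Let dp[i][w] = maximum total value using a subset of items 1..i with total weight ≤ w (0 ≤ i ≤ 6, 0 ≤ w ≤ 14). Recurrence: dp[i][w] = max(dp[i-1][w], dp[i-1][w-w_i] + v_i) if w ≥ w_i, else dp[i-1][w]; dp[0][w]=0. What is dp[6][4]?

6

i\w   0   1   2   3   4   5   6   7   8   9  10  11  12  13  14
  0   0   0   0   0   0   0   0   0   0   0   0   0   0   0   0
  1   0   0   6   6   6   6   6   6   6   6   6   6   6   6   6
  2   0   0   6   6   6   6   6   6   6   6   8   8  14  14  14
  3   0   0   6   6   6   6   6   6   6   6   8   9  14  15  15
  4   0   0   6   6   6  11  11  17  17  17  17  17  17  17  17
  5   0   0   6   6   6  11  11  17  17  17  17  17  21  21  21
  6   0   0   6   6   6  11  11  17  17  17  17  19  21  21  21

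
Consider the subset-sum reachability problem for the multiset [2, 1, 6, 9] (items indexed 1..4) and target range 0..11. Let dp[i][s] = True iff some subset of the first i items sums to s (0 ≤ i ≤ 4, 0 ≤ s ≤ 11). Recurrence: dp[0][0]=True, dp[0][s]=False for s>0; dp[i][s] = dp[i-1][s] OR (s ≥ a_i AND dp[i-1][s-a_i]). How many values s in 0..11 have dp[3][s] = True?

i\s   0   1   2   3   4   5   6   7   8   9  10  11
  0   T   F   F   F   F   F   F   F   F   F   F   F
  1   T   F   T   F   F   F   F   F   F   F   F   F
  2   T   T   T   T   F   F   F   F   F   F   F   F
  3   T   T   T   T   F   F   T   T   T   T   F   F
  4   T   T   T   T   F   F   T   T   T   T   T   T

8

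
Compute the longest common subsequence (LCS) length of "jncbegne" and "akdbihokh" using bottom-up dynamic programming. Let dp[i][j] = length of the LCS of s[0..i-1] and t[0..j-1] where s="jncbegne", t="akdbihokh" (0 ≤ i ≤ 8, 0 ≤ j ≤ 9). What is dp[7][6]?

   ''  a  k  d  b  i  h  o  k  h
''  0  0  0  0  0  0  0  0  0  0
 j  0  0  0  0  0  0  0  0  0  0
 n  0  0  0  0  0  0  0  0  0  0
 c  0  0  0  0  0  0  0  0  0  0
 b  0  0  0  0  1  1  1  1  1  1
 e  0  0  0  0  1  1  1  1  1  1
 g  0  0  0  0  1  1  1  1  1  1
 n  0  0  0  0  1  1  1  1  1  1
 e  0  0  0  0  1  1  1  1  1  1

1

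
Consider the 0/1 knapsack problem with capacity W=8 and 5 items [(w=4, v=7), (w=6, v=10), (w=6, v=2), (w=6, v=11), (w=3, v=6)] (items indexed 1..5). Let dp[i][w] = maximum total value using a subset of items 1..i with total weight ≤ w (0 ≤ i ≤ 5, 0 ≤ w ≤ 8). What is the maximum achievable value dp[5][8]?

13

i\w   0   1   2   3   4   5   6   7   8
  0   0   0   0   0   0   0   0   0   0
  1   0   0   0   0   7   7   7   7   7
  2   0   0   0   0   7   7  10  10  10
  3   0   0   0   0   7   7  10  10  10
  4   0   0   0   0   7   7  11  11  11
  5   0   0   0   6   7   7  11  13  13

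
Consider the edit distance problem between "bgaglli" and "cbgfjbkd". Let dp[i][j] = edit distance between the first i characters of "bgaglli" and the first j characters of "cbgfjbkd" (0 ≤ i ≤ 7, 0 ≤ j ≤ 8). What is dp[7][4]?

6

   ''  c  b  g  f  j  b  k  d
''  0  1  2  3  4  5  6  7  8
 b  1  1  1  2  3  4  5  6  7
 g  2  2  2  1  2  3  4  5  6
 a  3  3  3  2  2  3  4  5  6
 g  4  4  4  3  3  3  4  5  6
 l  5  5  5  4  4  4  4  5  6
 l  6  6  6  5  5  5  5  5  6
 i  7  7  7  6  6  6  6  6  6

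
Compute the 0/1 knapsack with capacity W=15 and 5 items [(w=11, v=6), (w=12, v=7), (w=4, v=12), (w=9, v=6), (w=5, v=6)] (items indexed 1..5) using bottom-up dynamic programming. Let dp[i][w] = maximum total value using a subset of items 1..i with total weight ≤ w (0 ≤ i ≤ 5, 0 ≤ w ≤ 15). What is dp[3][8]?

12

i\w   0   1   2   3   4   5   6   7   8   9  10  11  12  13  14  15
  0   0   0   0   0   0   0   0   0   0   0   0   0   0   0   0   0
  1   0   0   0   0   0   0   0   0   0   0   0   6   6   6   6   6
  2   0   0   0   0   0   0   0   0   0   0   0   6   7   7   7   7
  3   0   0   0   0  12  12  12  12  12  12  12  12  12  12  12  18
  4   0   0   0   0  12  12  12  12  12  12  12  12  12  18  18  18
  5   0   0   0   0  12  12  12  12  12  18  18  18  18  18  18  18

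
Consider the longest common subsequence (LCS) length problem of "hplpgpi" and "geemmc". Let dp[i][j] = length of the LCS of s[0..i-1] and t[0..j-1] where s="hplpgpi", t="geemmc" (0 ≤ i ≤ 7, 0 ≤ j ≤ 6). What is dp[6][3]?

   ''  g  e  e  m  m  c
''  0  0  0  0  0  0  0
 h  0  0  0  0  0  0  0
 p  0  0  0  0  0  0  0
 l  0  0  0  0  0  0  0
 p  0  0  0  0  0  0  0
 g  0  1  1  1  1  1  1
 p  0  1  1  1  1  1  1
 i  0  1  1  1  1  1  1

1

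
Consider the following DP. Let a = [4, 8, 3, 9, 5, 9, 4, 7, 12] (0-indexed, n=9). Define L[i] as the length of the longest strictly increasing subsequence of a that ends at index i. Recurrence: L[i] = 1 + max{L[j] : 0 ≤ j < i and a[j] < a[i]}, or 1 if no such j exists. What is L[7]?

   i    0    1    2    3    4    5    6    7    8
a[i]    4    8    3    9    5    9    4    7   12
L[i]    1    2    1    3    2    3    2    3    4

3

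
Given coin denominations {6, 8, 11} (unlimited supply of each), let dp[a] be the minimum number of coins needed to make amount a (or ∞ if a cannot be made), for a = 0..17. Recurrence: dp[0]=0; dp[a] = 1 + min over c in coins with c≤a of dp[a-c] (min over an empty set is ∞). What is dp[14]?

2

 a  0  1  2  3  4  5  6  7  8  9 10 11 12 13 14 15 16 17
dp  0  -  -  -  -  -  1  -  1  -  -  1  2  -  2  -  2  2
(- denotes ∞ / unreachable)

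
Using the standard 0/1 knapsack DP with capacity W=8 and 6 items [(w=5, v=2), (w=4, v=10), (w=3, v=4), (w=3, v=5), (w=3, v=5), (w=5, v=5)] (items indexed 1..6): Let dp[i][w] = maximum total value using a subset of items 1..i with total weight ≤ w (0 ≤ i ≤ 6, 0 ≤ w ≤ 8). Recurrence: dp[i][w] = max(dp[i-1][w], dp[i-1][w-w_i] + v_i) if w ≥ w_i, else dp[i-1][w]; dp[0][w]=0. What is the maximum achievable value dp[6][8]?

i\w   0   1   2   3   4   5   6   7   8
  0   0   0   0   0   0   0   0   0   0
  1   0   0   0   0   0   2   2   2   2
  2   0   0   0   0  10  10  10  10  10
  3   0   0   0   4  10  10  10  14  14
  4   0   0   0   5  10  10  10  15  15
  5   0   0   0   5  10  10  10  15  15
  6   0   0   0   5  10  10  10  15  15

15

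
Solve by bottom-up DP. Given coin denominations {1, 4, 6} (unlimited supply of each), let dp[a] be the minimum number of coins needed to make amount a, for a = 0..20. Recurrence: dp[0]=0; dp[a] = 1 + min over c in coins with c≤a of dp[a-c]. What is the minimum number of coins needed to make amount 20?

4

 a  0  1  2  3  4  5  6  7  8  9 10 11 12 13 14 15 16 17 18 19 20
dp  0  1  2  3  1  2  1  2  2  3  2  3  2  3  3  4  3  4  3  4  4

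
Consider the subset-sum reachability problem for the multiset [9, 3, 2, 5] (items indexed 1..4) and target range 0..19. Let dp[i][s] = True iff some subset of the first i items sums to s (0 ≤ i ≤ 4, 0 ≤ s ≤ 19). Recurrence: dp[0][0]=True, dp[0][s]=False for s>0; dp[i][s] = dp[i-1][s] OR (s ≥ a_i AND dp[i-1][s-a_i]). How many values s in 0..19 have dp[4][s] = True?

i\s   0   1   2   3   4   5   6   7   8   9  10  11  12  13  14  15  16  17  18  19
  0   T   F   F   F   F   F   F   F   F   F   F   F   F   F   F   F   F   F   F   F
  1   T   F   F   F   F   F   F   F   F   T   F   F   F   F   F   F   F   F   F   F
  2   T   F   F   T   F   F   F   F   F   T   F   F   T   F   F   F   F   F   F   F
  3   T   F   T   T   F   T   F   F   F   T   F   T   T   F   T   F   F   F   F   F
  4   T   F   T   T   F   T   F   T   T   T   T   T   T   F   T   F   T   T   F   T

14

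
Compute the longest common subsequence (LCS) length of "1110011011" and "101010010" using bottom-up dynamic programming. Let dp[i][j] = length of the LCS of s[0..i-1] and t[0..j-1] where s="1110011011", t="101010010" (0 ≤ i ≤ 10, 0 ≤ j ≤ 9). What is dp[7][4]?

3

   ''  1  0  1  0  1  0  0  1  0
''  0  0  0  0  0  0  0  0  0  0
 1  0  1  1  1  1  1  1  1  1  1
 1  0  1  1  2  2  2  2  2  2  2
 1  0  1  1  2  2  3  3  3  3  3
 0  0  1  2  2  3  3  4  4  4  4
 0  0  1  2  2  3  3  4  5  5  5
 1  0  1  2  3  3  4  4  5  6  6
 1  0  1  2  3  3  4  4  5  6  6
 0  0  1  2  3  4  4  5  5  6  7
 1  0  1  2  3  4  5  5  5  6  7
 1  0  1  2  3  4  5  5  5  6  7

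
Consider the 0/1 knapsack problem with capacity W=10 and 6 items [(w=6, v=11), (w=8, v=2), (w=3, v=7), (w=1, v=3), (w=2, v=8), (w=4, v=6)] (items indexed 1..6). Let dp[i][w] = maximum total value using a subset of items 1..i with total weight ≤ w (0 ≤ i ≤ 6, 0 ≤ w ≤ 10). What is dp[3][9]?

18

i\w   0   1   2   3   4   5   6   7   8   9  10
  0   0   0   0   0   0   0   0   0   0   0   0
  1   0   0   0   0   0   0  11  11  11  11  11
  2   0   0   0   0   0   0  11  11  11  11  11
  3   0   0   0   7   7   7  11  11  11  18  18
  4   0   3   3   7  10  10  11  14  14  18  21
  5   0   3   8  11  11  15  18  18  19  22  22
  6   0   3   8  11  11  15  18  18  19  22  24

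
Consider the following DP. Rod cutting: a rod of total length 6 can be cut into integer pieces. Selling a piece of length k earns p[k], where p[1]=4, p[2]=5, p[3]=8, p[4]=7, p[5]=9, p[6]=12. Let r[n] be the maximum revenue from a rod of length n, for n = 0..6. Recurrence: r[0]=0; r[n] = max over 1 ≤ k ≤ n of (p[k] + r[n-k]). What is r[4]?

16

   n    0    1    2    3    4    5    6
r[n]    0    4    8   12   16   20   24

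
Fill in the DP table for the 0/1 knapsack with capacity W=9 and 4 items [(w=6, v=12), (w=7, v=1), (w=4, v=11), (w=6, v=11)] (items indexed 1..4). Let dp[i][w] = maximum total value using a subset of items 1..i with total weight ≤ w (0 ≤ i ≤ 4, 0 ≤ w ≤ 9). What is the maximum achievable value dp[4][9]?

12

i\w   0   1   2   3   4   5   6   7   8   9
  0   0   0   0   0   0   0   0   0   0   0
  1   0   0   0   0   0   0  12  12  12  12
  2   0   0   0   0   0   0  12  12  12  12
  3   0   0   0   0  11  11  12  12  12  12
  4   0   0   0   0  11  11  12  12  12  12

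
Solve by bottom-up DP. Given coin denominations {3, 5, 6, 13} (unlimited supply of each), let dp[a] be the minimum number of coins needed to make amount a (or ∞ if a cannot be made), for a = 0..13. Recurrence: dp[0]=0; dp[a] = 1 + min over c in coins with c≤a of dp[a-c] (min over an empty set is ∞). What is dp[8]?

2

 a  0  1  2  3  4  5  6  7  8  9 10 11 12 13
dp  0  -  -  1  -  1  1  -  2  2  2  2  2  1
(- denotes ∞ / unreachable)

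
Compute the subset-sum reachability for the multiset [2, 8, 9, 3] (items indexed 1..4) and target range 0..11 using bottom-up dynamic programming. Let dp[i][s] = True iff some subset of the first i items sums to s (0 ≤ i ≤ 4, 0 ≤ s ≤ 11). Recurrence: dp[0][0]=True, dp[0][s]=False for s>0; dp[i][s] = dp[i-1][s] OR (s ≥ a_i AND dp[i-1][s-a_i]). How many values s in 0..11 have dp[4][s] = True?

8

i\s   0   1   2   3   4   5   6   7   8   9  10  11
  0   T   F   F   F   F   F   F   F   F   F   F   F
  1   T   F   T   F   F   F   F   F   F   F   F   F
  2   T   F   T   F   F   F   F   F   T   F   T   F
  3   T   F   T   F   F   F   F   F   T   T   T   T
  4   T   F   T   T   F   T   F   F   T   T   T   T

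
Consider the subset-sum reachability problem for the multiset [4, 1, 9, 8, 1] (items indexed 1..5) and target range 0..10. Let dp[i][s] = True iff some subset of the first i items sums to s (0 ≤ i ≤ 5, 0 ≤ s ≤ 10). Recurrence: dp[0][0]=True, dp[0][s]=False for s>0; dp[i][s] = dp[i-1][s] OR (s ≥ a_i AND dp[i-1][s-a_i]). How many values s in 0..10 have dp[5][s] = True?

i\s   0   1   2   3   4   5   6   7   8   9  10
  0   T   F   F   F   F   F   F   F   F   F   F
  1   T   F   F   F   T   F   F   F   F   F   F
  2   T   T   F   F   T   T   F   F   F   F   F
  3   T   T   F   F   T   T   F   F   F   T   T
  4   T   T   F   F   T   T   F   F   T   T   T
  5   T   T   T   F   T   T   T   F   T   T   T

9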